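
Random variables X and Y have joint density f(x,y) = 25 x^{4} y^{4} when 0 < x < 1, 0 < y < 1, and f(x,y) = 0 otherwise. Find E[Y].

E[Y] = ∫_0^1 ∫_0^1 y × f(x,y) dx dy
= \frac{5}{6}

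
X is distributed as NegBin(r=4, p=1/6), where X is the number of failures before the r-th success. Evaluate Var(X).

For X ~ NegBin(r=4, p=1/6), where X is the number of failures before the r-th success:
Var(X) = 120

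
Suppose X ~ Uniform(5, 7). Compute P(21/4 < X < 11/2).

P(21/4 < X < 11/2) = ∫_{21/4}^{11/2} f(x) dx
where f(x) = \frac{1}{2}
= \frac{1}{8}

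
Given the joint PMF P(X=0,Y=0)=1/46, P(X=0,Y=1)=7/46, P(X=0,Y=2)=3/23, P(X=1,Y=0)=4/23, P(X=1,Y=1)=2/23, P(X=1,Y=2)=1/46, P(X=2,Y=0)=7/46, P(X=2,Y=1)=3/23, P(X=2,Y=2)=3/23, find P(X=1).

P(X=1) = P(X=1,Y=0) + P(X=1,Y=1) + P(X=1,Y=2)
= 4/23 + 2/23 + 1/46
= 13/46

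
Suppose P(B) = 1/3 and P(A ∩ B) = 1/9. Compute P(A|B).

P(A|B) = P(A ∩ B) / P(B)
= (1/9) / (1/3)
= 1/3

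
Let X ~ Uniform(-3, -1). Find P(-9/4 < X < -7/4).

P(-9/4 < X < -7/4) = ∫_{-9/4}^{-7/4} f(x) dx
where f(x) = \frac{1}{2}
= \frac{1}{4}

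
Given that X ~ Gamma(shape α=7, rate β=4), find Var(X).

For X ~ Gamma(shape α=7, rate β=4):
Var(X) = \frac{7}{16}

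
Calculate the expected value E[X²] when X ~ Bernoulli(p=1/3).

Using the identity E[X²] = Var(X) + (E[X])²:
E[X] = \frac{1}{3}
Var(X) = \frac{2}{9}
E[X²] = \frac{2}{9} + (\frac{1}{3})²
= \frac{1}{3}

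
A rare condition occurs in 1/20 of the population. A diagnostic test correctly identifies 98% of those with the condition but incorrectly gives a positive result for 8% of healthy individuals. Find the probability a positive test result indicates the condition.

Let D = the rare event, + = positive/flagged.
P(D) = 1/20
P(+|D) = 98/100 = 49/50
P(+|D') = 8/100 = 2/25
P(+) = P(+|D)P(D) + P(+|D')P(D')
     = \frac{49}{50} × \frac{1}{20} + \frac{2}{25} × \frac{19}{20}
     = \frac{1}{8}
P(D|+) = P(+|D)P(D)/P(+) = \frac{49}{125}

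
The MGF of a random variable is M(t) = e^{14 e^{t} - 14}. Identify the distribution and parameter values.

The MGF M(t) = e^{14 e^{t} - 14} is the standard form for the Poisson distribution.
Comparing with the known MGF formula identifies: Poisson(λ=14)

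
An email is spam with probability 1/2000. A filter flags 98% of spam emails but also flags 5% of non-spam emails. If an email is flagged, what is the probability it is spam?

Let D = the rare event, + = positive/flagged.
P(D) = 1/2000
P(+|D) = 98/100 = 49/50
P(+|D') = 5/100 = 1/20
P(+) = P(+|D)P(D) + P(+|D')P(D')
     = \frac{49}{50} × \frac{1}{2000} + \frac{1}{20} × \frac{1999}{2000}
     = \frac{10093}{200000}
P(D|+) = P(+|D)P(D)/P(+) = \frac{98}{10093}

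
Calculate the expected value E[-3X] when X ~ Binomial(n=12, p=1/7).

For X ~ Binomial(n=12, p=1/7):
E[X] = \frac{12}{7}
E[-3X] = -3 × E[X] + 0 = - \frac{36}{7}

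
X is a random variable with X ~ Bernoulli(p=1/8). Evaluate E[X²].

Using the identity E[X²] = Var(X) + (E[X])²:
E[X] = \frac{1}{8}
Var(X) = \frac{7}{64}
E[X²] = \frac{7}{64} + (\frac{1}{8})²
= \frac{1}{8}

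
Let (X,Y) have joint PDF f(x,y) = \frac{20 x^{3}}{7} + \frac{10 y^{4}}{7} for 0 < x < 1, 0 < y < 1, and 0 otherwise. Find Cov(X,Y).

E[XY] = ∫∫ xy × f(x,y) dx dy = \frac{17}{42}
E[X] = \frac{5}{7}
E[Y] = \frac{25}{42}
Cov(X,Y) = E[XY] - E[X]E[Y] = - \frac{1}{49}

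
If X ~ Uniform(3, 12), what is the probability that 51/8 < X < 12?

P(51/8 < X < 12) = ∫_{51/8}^{12} f(x) dx
where f(x) = \frac{1}{9}
= \frac{5}{8}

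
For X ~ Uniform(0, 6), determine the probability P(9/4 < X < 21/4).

P(9/4 < X < 21/4) = ∫_{9/4}^{21/4} f(x) dx
where f(x) = \frac{1}{6}
= \frac{1}{2}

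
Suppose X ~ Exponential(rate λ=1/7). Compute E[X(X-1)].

E[X(X-1)] = E[X² - X] = E[X²] - E[X]
E[X] = 7
E[X²] = Var(X) + (E[X])² = 49 + (7)² = 98
E[X(X-1)] = 98 - 7 = 91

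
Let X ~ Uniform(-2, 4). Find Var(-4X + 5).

For X ~ Uniform(-2, 4):
Var(X) = 3
Var(-4X + 5) = (-4)² × Var(X) = 16 × 3 = 48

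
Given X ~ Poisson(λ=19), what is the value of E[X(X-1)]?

E[X(X-1)] = E[X² - X] = E[X²] - E[X]
E[X] = 19
E[X²] = Var(X) + (E[X])² = 19 + (19)² = 380
E[X(X-1)] = 380 - 19 = 361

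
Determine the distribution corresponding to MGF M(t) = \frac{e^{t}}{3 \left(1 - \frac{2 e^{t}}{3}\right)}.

The MGF M(t) = \frac{e^{t}}{3 \left(1 - \frac{2 e^{t}}{3}\right)} is the standard form for the Geometric distribution.
Comparing with the known MGF formula identifies: Geometric(p=1/3), X = trial number of first success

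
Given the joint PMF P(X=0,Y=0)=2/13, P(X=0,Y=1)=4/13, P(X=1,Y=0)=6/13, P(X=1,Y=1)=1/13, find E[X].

First find marginal of X:
P(X=0) = 6/13
P(X=1) = 7/13
E[X] = 0 × 6/13 + 1 × 7/13 = 7/13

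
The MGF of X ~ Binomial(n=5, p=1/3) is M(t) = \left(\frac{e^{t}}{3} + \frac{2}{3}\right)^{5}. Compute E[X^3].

To find E[X^3], compute M^(3)(0):
M^(1)(t) = \frac{5 \left(\frac{e^{t}}{3} + \frac{2}{3}\right)^{4} e^{t}}{3}
M^(2)(t) = \frac{5 \left(\frac{e^{t}}{3} + \frac{2}{3}\right)^{4} e^{t}}{3} + \frac{20 \left(\frac{e^{t}}{3} + \frac{2}{3}\right)^{3} e^{2 t}}{9}
M^(3)(t) = \frac{5 \left(\frac{e^{t}}{3} + \frac{2}{3}\right)^{4} e^{t}}{3} + \frac{20 \left(\frac{e^{t}}{3} + \frac{2}{3}\right)^{3} e^{2 t}}{3} + \frac{20 \left(\frac{e^{t}}{3} + \frac{2}{3}\right)^{2} e^{3 t}}{9}
M^(3)(0) = \frac{95}{9}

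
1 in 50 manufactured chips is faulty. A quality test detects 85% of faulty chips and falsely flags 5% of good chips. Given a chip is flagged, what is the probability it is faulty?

Let D = the rare event, + = positive/flagged.
P(D) = 1/50
P(+|D) = 85/100 = 17/20
P(+|D') = 5/100 = 1/20
P(+) = P(+|D)P(D) + P(+|D')P(D')
     = \frac{17}{20} × \frac{1}{50} + \frac{1}{20} × \frac{49}{50}
     = \frac{33}{500}
P(D|+) = P(+|D)P(D)/P(+) = \frac{17}{66}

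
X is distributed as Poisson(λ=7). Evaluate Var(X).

For X ~ Poisson(λ=7):
Var(X) = 7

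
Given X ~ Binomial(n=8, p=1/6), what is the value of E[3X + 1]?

For X ~ Binomial(n=8, p=1/6):
E[X] = \frac{4}{3}
E[3X + 1] = 3 × E[X] + 1 = 5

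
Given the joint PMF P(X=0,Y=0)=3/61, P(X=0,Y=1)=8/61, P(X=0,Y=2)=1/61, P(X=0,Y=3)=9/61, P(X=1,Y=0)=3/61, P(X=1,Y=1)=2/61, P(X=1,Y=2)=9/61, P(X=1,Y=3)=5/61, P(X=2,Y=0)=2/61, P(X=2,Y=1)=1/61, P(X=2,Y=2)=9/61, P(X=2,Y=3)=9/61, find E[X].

First find marginal of X:
P(X=0) = 21/61
P(X=1) = 19/61
P(X=2) = 21/61
E[X] = 0 × 21/61 + 1 × 19/61 + 2 × 21/61 = 1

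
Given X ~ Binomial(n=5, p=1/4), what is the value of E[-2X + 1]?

For X ~ Binomial(n=5, p=1/4):
E[X] = \frac{5}{4}
E[-2X + 1] = -2 × E[X] + 1 = - \frac{3}{2}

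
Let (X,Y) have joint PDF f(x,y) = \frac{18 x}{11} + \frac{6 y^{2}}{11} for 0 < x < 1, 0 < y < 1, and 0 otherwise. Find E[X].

E[X] = ∫_0^1 ∫_0^1 x × f(x,y) dy dx
= ∫_0^1 ∫_0^1 x × (\frac{18 x}{11} + \frac{6 y^{2}}{11}) dy dx
= \frac{7}{11}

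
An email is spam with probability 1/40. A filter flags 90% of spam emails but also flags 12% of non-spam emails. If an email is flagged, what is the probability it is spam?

Let D = the rare event, + = positive/flagged.
P(D) = 1/40
P(+|D) = 90/100 = 9/10
P(+|D') = 12/100 = 3/25
P(+) = P(+|D)P(D) + P(+|D')P(D')
     = \frac{9}{10} × \frac{1}{40} + \frac{3}{25} × \frac{39}{40}
     = \frac{279}{2000}
P(D|+) = P(+|D)P(D)/P(+) = \frac{5}{31}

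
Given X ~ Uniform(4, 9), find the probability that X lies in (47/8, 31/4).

P(47/8 < X < 31/4) = ∫_{47/8}^{31/4} f(x) dx
where f(x) = \frac{1}{5}
= \frac{3}{8}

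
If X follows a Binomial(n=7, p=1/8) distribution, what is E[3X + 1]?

For X ~ Binomial(n=7, p=1/8):
E[X] = \frac{7}{8}
E[3X + 1] = 3 × E[X] + 1 = \frac{29}{8}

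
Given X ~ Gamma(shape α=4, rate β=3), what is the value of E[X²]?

Using the identity E[X²] = Var(X) + (E[X])²:
E[X] = \frac{4}{3}
Var(X) = \frac{4}{9}
E[X²] = \frac{4}{9} + (\frac{4}{3})²
= \frac{20}{9}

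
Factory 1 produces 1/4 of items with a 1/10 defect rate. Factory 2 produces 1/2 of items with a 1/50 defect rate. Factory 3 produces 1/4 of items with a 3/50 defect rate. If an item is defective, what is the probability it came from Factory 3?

Using Bayes' theorem:
P(F1) = 1/4, P(D|F1) = 1/10
P(F2) = 1/2, P(D|F2) = 1/50
P(F3) = 1/4, P(D|F3) = 3/50
P(D) = P(D|F1)P(F1) + P(D|F2)P(F2) + P(D|F3)P(F3)
     = \frac{1}{20}
P(F3|D) = P(D|F3)P(F3) / P(D)
= \frac{3}{10}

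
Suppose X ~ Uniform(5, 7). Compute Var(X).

For X ~ Uniform(5, 7):
Var(X) = \frac{1}{3}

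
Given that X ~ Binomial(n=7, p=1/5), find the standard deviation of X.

For X ~ Binomial(n=7, p=1/5):
Var(X) = \frac{28}{25}
SD(X) = √(Var(X)) = √(\frac{28}{25}) = \frac{2 \sqrt{7}}{5}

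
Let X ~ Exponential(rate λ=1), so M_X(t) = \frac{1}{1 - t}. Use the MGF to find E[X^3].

To find E[X^3], compute M^(3)(0):
M^(1)(t) = \frac{1}{\left(1 - t\right)^{2}}
M^(2)(t) = \frac{2}{\left(1 - t\right)^{3}}
M^(3)(t) = \frac{6}{\left(1 - t\right)^{4}}
M^(3)(0) = 6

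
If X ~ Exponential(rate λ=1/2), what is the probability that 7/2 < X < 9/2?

P(7/2 < X < 9/2) = ∫_{7/2}^{9/2} f(x) dx
where f(x) = \frac{e^{- \frac{x}{2}}}{2}
= - \frac{1 - e^{\frac{1}{2}}}{e^{\frac{9}{4}}}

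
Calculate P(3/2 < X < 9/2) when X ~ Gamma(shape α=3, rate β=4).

P(3/2 < X < 9/2) = ∫_{3/2}^{9/2} f(x) dx
where f(x) = 32 x^{2} e^{- 4 x}
= \frac{-181 + 25 e^{12}}{e^{18}}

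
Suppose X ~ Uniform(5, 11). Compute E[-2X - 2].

For X ~ Uniform(5, 11):
E[X] = 8
E[-2X - 2] = -2 × E[X] - 2 = -18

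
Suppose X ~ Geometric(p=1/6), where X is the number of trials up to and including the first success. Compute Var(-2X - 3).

For X ~ Geometric(p=1/6), where X is the number of trials up to and including the first success:
Var(X) = 30
Var(-2X - 3) = (-2)² × Var(X) = 4 × 30 = 120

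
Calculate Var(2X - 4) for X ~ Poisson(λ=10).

For X ~ Poisson(λ=10):
Var(X) = 10
Var(2X - 4) = (2)² × Var(X) = 4 × 10 = 40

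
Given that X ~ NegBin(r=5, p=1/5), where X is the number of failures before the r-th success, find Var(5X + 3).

For X ~ NegBin(r=5, p=1/5), where X is the number of failures before the r-th success:
Var(X) = 100
Var(5X + 3) = (5)² × Var(X) = 25 × 100 = 2500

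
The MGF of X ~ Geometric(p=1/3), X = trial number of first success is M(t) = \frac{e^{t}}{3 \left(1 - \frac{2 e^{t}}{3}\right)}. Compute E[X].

To find E[X], compute M^(1)(0):
M^(1)(t) = \frac{e^{t}}{3 \left(1 - \frac{2 e^{t}}{3}\right)} + \frac{2 e^{2 t}}{9 \left(1 - \frac{2 e^{t}}{3}\right)^{2}}
M^(1)(0) = 3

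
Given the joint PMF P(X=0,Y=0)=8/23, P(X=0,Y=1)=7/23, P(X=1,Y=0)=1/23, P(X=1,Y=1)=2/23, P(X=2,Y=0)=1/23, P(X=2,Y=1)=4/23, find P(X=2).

P(X=2) = P(X=2,Y=0) + P(X=2,Y=1)
= 1/23 + 4/23
= 5/23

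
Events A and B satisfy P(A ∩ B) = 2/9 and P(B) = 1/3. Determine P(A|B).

P(A|B) = P(A ∩ B) / P(B)
= (2/9) / (1/3)
= 2/3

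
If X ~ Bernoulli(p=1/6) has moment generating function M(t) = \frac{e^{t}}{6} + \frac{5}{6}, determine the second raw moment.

To find E[X^2], compute M^(2)(0):
M^(1)(t) = \frac{e^{t}}{6}
M^(2)(t) = \frac{e^{t}}{6}
M^(2)(0) = \frac{1}{6}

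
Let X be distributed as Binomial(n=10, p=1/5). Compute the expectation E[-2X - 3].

For X ~ Binomial(n=10, p=1/5):
E[X] = 2
E[-2X - 3] = -2 × E[X] - 3 = -7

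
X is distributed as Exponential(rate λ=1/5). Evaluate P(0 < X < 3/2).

P(0 < X < 3/2) = ∫_{0}^{3/2} f(x) dx
where f(x) = \frac{e^{- \frac{x}{5}}}{5}
= 1 - e^{- \frac{3}{10}}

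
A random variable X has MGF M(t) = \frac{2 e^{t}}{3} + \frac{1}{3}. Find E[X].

To find E[X], compute M^(1)(0):
M^(1)(t) = \frac{2 e^{t}}{3}
M^(1)(0) = \frac{2}{3}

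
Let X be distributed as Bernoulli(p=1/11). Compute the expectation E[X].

For X ~ Bernoulli(p=1/11), the expected value is:
E[X] = \frac{1}{11}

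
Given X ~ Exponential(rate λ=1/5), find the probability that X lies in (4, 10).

P(4 < X < 10) = ∫_{4}^{10} f(x) dx
where f(x) = \frac{e^{- \frac{x}{5}}}{5}
= - \frac{1}{e^{2}} + e^{- \frac{4}{5}}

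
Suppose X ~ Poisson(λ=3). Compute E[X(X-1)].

E[X(X-1)] = E[X² - X] = E[X²] - E[X]
E[X] = 3
E[X²] = Var(X) + (E[X])² = 3 + (3)² = 12
E[X(X-1)] = 12 - 3 = 9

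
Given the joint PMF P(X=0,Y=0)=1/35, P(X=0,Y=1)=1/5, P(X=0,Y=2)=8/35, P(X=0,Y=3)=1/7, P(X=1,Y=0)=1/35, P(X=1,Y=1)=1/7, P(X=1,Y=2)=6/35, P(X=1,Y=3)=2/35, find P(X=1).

P(X=1) = P(X=1,Y=0) + P(X=1,Y=1) + P(X=1,Y=2) + P(X=1,Y=3)
= 1/35 + 1/7 + 6/35 + 2/35
= 2/5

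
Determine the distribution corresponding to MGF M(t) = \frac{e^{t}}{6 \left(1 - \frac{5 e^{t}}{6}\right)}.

The MGF M(t) = \frac{e^{t}}{6 \left(1 - \frac{5 e^{t}}{6}\right)} is the standard form for the Geometric distribution.
Comparing with the known MGF formula identifies: Geometric(p=1/6), X = trial number of first success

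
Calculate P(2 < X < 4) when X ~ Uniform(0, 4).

P(2 < X < 4) = ∫_{2}^{4} f(x) dx
where f(x) = \frac{1}{4}
= \frac{1}{2}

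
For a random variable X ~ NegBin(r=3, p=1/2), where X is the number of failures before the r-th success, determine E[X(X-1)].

E[X(X-1)] = E[X² - X] = E[X²] - E[X]
E[X] = 3
E[X²] = Var(X) + (E[X])² = 6 + (3)² = 15
E[X(X-1)] = 15 - 3 = 12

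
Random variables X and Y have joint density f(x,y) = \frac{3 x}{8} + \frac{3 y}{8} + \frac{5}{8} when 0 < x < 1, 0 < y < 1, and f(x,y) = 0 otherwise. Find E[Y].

E[Y] = ∫_0^1 ∫_0^1 y × f(x,y) dx dy
= \frac{17}{32}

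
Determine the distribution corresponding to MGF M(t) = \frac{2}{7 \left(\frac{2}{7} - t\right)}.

The MGF M(t) = \frac{2}{7 \left(\frac{2}{7} - t\right)} is the standard form for the Exponential distribution.
Comparing with the known MGF formula identifies: Exponential(rate λ=2/7)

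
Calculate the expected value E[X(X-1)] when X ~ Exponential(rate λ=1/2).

E[X(X-1)] = E[X² - X] = E[X²] - E[X]
E[X] = 2
E[X²] = Var(X) + (E[X])² = 4 + (2)² = 8
E[X(X-1)] = 8 - 2 = 6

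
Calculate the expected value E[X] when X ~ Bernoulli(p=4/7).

For X ~ Bernoulli(p=4/7), the expected value is:
E[X] = \frac{4}{7}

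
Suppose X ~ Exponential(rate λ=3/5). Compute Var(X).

For X ~ Exponential(rate λ=3/5):
Var(X) = \frac{25}{9}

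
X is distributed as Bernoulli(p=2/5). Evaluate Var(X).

For X ~ Bernoulli(p=2/5):
Var(X) = \frac{6}{25}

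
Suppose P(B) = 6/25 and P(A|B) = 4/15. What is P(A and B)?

By definition, P(A|B) = P(A ∩ B) / P(B)
So P(A ∩ B) = P(A|B) × P(B)
= 4/15 × 6/25
= 8/125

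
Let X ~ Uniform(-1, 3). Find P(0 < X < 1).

P(0 < X < 1) = ∫_{0}^{1} f(x) dx
where f(x) = \frac{1}{4}
= \frac{1}{4}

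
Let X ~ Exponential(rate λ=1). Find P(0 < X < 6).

P(0 < X < 6) = ∫_{0}^{6} f(x) dx
where f(x) = e^{- x}
= 1 - e^{-6}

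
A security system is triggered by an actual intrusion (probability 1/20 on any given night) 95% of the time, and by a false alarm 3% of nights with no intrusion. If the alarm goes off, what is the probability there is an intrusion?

Let D = the rare event, + = positive/flagged.
P(D) = 1/20
P(+|D) = 95/100 = 19/20
P(+|D') = 3/100
P(+) = P(+|D)P(D) + P(+|D')P(D')
     = \frac{19}{20} × \frac{1}{20} + \frac{3}{100} × \frac{19}{20}
     = \frac{19}{250}
P(D|+) = P(+|D)P(D)/P(+) = \frac{5}{8}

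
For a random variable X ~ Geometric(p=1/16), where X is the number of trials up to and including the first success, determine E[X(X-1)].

E[X(X-1)] = E[X² - X] = E[X²] - E[X]
E[X] = 16
E[X²] = Var(X) + (E[X])² = 240 + (16)² = 496
E[X(X-1)] = 496 - 16 = 480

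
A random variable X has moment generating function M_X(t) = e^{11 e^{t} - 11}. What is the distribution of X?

The MGF M(t) = e^{11 e^{t} - 11} is the standard form for the Poisson distribution.
Comparing with the known MGF formula identifies: Poisson(λ=11)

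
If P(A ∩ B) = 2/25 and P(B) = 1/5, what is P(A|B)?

P(A|B) = P(A ∩ B) / P(B)
= (2/25) / (1/5)
= 2/5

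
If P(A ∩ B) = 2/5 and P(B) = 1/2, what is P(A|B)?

P(A|B) = P(A ∩ B) / P(B)
= (2/5) / (1/2)
= 4/5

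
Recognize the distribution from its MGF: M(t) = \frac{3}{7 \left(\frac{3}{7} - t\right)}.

The MGF M(t) = \frac{3}{7 \left(\frac{3}{7} - t\right)} is the standard form for the Exponential distribution.
Comparing with the known MGF formula identifies: Exponential(rate λ=3/7)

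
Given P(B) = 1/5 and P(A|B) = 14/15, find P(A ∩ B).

By definition, P(A|B) = P(A ∩ B) / P(B)
So P(A ∩ B) = P(A|B) × P(B)
= 14/15 × 1/5
= 14/75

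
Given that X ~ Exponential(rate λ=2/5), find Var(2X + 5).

For X ~ Exponential(rate λ=2/5):
Var(X) = \frac{25}{4}
Var(2X + 5) = (2)² × Var(X) = 4 × \frac{25}{4} = 25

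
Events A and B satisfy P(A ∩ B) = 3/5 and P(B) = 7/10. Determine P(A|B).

P(A|B) = P(A ∩ B) / P(B)
= (3/5) / (7/10)
= 6/7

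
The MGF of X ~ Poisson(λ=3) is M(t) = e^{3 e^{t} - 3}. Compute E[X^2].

To find E[X^2], compute M^(2)(0):
M^(1)(t) = 3 e^{t} e^{3 e^{t} - 3}
M^(2)(t) = 9 e^{2 t} e^{3 e^{t} - 3} + 3 e^{t} e^{3 e^{t} - 3}
M^(2)(0) = 12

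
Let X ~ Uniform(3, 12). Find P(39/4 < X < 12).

P(39/4 < X < 12) = ∫_{39/4}^{12} f(x) dx
where f(x) = \frac{1}{9}
= \frac{1}{4}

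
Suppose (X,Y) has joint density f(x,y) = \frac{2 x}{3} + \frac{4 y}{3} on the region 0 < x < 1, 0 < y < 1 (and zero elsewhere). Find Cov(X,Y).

E[XY] = ∫∫ xy × f(x,y) dx dy = \frac{1}{3}
E[X] = \frac{5}{9}
E[Y] = \frac{11}{18}
Cov(X,Y) = E[XY] - E[X]E[Y] = - \frac{1}{162}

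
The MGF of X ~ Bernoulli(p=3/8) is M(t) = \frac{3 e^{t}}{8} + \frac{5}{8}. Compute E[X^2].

To find E[X^2], compute M^(2)(0):
M^(1)(t) = \frac{3 e^{t}}{8}
M^(2)(t) = \frac{3 e^{t}}{8}
M^(2)(0) = \frac{3}{8}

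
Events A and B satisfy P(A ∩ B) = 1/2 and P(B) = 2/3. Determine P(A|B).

P(A|B) = P(A ∩ B) / P(B)
= (1/2) / (2/3)
= 3/4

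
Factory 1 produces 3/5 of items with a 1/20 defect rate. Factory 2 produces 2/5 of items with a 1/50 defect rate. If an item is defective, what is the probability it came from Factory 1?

Using Bayes' theorem:
P(F1) = 3/5, P(D|F1) = 1/20
P(F2) = 2/5, P(D|F2) = 1/50
P(D) = P(D|F1)P(F1) + P(D|F2)P(F2)
     = \frac{19}{500}
P(F1|D) = P(D|F1)P(F1) / P(D)
= \frac{15}{19}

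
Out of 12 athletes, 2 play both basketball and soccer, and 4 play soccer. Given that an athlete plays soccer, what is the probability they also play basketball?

P(A ∩ B) = 2/12 = 1/6
P(B) = 4/12 = 1/3
P(A|B) = P(A ∩ B) / P(B) = (1/6) / (1/3) = 1/2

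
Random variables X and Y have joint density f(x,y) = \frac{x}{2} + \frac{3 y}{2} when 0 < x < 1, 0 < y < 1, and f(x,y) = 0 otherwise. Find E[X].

E[X] = ∫_0^1 ∫_0^1 x × f(x,y) dy dx
= ∫_0^1 ∫_0^1 x × (\frac{x}{2} + \frac{3 y}{2}) dy dx
= \frac{13}{24}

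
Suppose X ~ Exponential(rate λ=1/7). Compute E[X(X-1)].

E[X(X-1)] = E[X² - X] = E[X²] - E[X]
E[X] = 7
E[X²] = Var(X) + (E[X])² = 49 + (7)² = 98
E[X(X-1)] = 98 - 7 = 91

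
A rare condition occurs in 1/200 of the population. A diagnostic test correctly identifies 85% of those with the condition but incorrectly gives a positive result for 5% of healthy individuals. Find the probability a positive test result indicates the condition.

Let D = the rare event, + = positive/flagged.
P(D) = 1/200
P(+|D) = 85/100 = 17/20
P(+|D') = 5/100 = 1/20
P(+) = P(+|D)P(D) + P(+|D')P(D')
     = \frac{17}{20} × \frac{1}{200} + \frac{1}{20} × \frac{199}{200}
     = \frac{27}{500}
P(D|+) = P(+|D)P(D)/P(+) = \frac{17}{216}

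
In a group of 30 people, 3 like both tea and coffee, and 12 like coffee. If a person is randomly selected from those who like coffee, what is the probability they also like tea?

P(A ∩ B) = 3/30 = 1/10
P(B) = 12/30 = 2/5
P(A|B) = P(A ∩ B) / P(B) = (1/10) / (2/5) = 1/4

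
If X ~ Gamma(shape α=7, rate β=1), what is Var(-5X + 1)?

For X ~ Gamma(shape α=7, rate β=1):
Var(X) = 7
Var(-5X + 1) = (-5)² × Var(X) = 25 × 7 = 175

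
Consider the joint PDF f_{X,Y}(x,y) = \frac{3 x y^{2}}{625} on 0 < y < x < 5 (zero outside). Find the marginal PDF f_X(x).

f_X(x) = ∫_0^x \frac{3 x y^{2}}{625} dy = \frac{x^{4}}{625}
for 0 < x < 5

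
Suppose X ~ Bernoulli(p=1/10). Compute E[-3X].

For X ~ Bernoulli(p=1/10):
E[X] = \frac{1}{10}
E[-3X] = -3 × E[X] + 0 = - \frac{3}{10}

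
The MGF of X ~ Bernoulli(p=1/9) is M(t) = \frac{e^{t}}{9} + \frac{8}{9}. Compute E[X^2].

To find E[X^2], compute M^(2)(0):
M^(1)(t) = \frac{e^{t}}{9}
M^(2)(t) = \frac{e^{t}}{9}
M^(2)(0) = \frac{1}{9}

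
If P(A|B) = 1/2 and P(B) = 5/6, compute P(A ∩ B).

By definition, P(A|B) = P(A ∩ B) / P(B)
So P(A ∩ B) = P(A|B) × P(B)
= 1/2 × 5/6
= 5/12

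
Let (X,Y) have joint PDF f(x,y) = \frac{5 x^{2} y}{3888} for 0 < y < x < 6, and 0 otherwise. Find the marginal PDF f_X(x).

f_X(x) = ∫_0^x \frac{5 x^{2} y}{3888} dy = \frac{5 x^{4}}{7776}
for 0 < x < 6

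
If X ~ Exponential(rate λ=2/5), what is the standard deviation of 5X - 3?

For X ~ Exponential(rate λ=2/5):
Var(X) = \frac{25}{4}
SD(X) = √(Var(X)) = √(\frac{25}{4}) = \frac{5}{2}
SD(5X - 3) = |5| × SD(X) = 5 × \frac{5}{2} = \frac{25}{2}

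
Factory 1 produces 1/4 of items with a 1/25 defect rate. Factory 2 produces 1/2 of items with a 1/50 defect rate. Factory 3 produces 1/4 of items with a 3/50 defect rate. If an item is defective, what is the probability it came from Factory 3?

Using Bayes' theorem:
P(F1) = 1/4, P(D|F1) = 1/25
P(F2) = 1/2, P(D|F2) = 1/50
P(F3) = 1/4, P(D|F3) = 3/50
P(D) = P(D|F1)P(F1) + P(D|F2)P(F2) + P(D|F3)P(F3)
     = \frac{7}{200}
P(F3|D) = P(D|F3)P(F3) / P(D)
= \frac{3}{7}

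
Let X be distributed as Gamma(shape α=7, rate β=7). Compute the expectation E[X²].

Using the identity E[X²] = Var(X) + (E[X])²:
E[X] = 1
Var(X) = \frac{1}{7}
E[X²] = \frac{1}{7} + (1)²
= \frac{8}{7}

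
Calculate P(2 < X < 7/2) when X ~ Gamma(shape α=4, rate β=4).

P(2 < X < 7/2) = ∫_{2}^{7/2} f(x) dx
where f(x) = \frac{128 x^{3} e^{- 4 x}}{3}
= \frac{-1711 + 379 e^{6}}{3 e^{14}}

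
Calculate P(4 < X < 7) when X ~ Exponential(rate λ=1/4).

P(4 < X < 7) = ∫_{4}^{7} f(x) dx
where f(x) = \frac{e^{- \frac{x}{4}}}{4}
= - \frac{1}{e^{\frac{7}{4}}} + e^{-1}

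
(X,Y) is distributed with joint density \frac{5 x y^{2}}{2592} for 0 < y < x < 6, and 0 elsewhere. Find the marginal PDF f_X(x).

f_X(x) = ∫_0^x \frac{5 x y^{2}}{2592} dy = \frac{5 x^{4}}{7776}
for 0 < x < 6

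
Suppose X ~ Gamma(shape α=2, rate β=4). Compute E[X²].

Using the identity E[X²] = Var(X) + (E[X])²:
E[X] = \frac{1}{2}
Var(X) = \frac{1}{8}
E[X²] = \frac{1}{8} + (\frac{1}{2})²
= \frac{3}{8}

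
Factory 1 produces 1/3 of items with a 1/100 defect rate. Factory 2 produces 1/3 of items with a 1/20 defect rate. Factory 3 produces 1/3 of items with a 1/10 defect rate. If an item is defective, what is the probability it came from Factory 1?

Using Bayes' theorem:
P(F1) = 1/3, P(D|F1) = 1/100
P(F2) = 1/3, P(D|F2) = 1/20
P(F3) = 1/3, P(D|F3) = 1/10
P(D) = P(D|F1)P(F1) + P(D|F2)P(F2) + P(D|F3)P(F3)
     = \frac{4}{75}
P(F1|D) = P(D|F1)P(F1) / P(D)
= \frac{1}{16}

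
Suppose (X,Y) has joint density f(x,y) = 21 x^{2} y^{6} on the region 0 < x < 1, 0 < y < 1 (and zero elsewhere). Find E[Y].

E[Y] = ∫_0^1 ∫_0^1 y × f(x,y) dx dy
= \frac{7}{8}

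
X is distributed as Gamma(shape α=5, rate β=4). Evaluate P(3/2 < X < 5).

P(3/2 < X < 5) = ∫_{3/2}^{5} f(x) dx
where f(x) = \frac{128 x^{4} e^{- 4 x}}{3}
= \frac{-8221 + 115 e^{14}}{e^{20}}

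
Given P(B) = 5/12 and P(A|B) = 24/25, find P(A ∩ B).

By definition, P(A|B) = P(A ∩ B) / P(B)
So P(A ∩ B) = P(A|B) × P(B)
= 24/25 × 5/12
= 2/5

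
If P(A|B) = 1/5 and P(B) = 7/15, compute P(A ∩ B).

By definition, P(A|B) = P(A ∩ B) / P(B)
So P(A ∩ B) = P(A|B) × P(B)
= 1/5 × 7/15
= 7/75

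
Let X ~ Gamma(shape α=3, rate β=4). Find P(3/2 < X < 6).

P(3/2 < X < 6) = ∫_{3/2}^{6} f(x) dx
where f(x) = 32 x^{2} e^{- 4 x}
= \frac{-313 + 25 e^{18}}{e^{24}}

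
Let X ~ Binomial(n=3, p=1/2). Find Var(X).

For X ~ Binomial(n=3, p=1/2):
Var(X) = \frac{3}{4}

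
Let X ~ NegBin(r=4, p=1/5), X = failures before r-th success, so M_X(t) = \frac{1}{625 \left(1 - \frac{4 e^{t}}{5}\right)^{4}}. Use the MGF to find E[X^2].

To find E[X^2], compute M^(2)(0):
M^(1)(t) = \frac{16 e^{t}}{3125 \left(1 - \frac{4 e^{t}}{5}\right)^{5}}
M^(2)(t) = \frac{16 e^{t}}{3125 \left(1 - \frac{4 e^{t}}{5}\right)^{5}} + \frac{64 e^{2 t}}{3125 \left(1 - \frac{4 e^{t}}{5}\right)^{6}}
M^(2)(0) = 336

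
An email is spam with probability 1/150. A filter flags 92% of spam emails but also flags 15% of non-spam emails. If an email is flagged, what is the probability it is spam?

Let D = the rare event, + = positive/flagged.
P(D) = 1/150
P(+|D) = 92/100 = 23/25
P(+|D') = 15/100 = 3/20
P(+) = P(+|D)P(D) + P(+|D')P(D')
     = \frac{23}{25} × \frac{1}{150} + \frac{3}{20} × \frac{149}{150}
     = \frac{2327}{15000}
P(D|+) = P(+|D)P(D)/P(+) = \frac{92}{2327}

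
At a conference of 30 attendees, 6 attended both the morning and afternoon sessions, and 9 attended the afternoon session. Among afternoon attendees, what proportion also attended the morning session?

P(A ∩ B) = 6/30 = 1/5
P(B) = 9/30 = 3/10
P(A|B) = P(A ∩ B) / P(B) = (1/5) / (3/10) = 2/3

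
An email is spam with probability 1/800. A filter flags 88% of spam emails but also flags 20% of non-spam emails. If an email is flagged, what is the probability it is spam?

Let D = the rare event, + = positive/flagged.
P(D) = 1/800
P(+|D) = 88/100 = 22/25
P(+|D') = 20/100 = 1/5
P(+) = P(+|D)P(D) + P(+|D')P(D')
     = \frac{22}{25} × \frac{1}{800} + \frac{1}{5} × \frac{799}{800}
     = \frac{4017}{20000}
P(D|+) = P(+|D)P(D)/P(+) = \frac{22}{4017}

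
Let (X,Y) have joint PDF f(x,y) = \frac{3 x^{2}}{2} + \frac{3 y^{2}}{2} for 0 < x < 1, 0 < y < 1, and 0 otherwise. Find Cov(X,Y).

E[XY] = ∫∫ xy × f(x,y) dx dy = \frac{3}{8}
E[X] = \frac{5}{8}
E[Y] = \frac{5}{8}
Cov(X,Y) = E[XY] - E[X]E[Y] = - \frac{1}{64}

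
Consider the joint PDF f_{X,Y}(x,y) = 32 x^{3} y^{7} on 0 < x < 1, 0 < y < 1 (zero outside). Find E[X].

E[X] = ∫_0^1 ∫_0^1 x × f(x,y) dy dx
= ∫_0^1 ∫_0^1 x × (32 x^{3} y^{7}) dy dx
= \frac{4}{5}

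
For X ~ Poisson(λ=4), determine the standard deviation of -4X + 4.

For X ~ Poisson(λ=4):
Var(X) = 4
SD(X) = √(Var(X)) = √(4) = 2
SD(-4X + 4) = |-4| × SD(X) = 4 × 2 = 8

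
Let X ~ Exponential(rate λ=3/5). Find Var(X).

For X ~ Exponential(rate λ=3/5):
Var(X) = \frac{25}{9}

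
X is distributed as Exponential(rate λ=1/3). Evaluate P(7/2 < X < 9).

P(7/2 < X < 9) = ∫_{7/2}^{9} f(x) dx
where f(x) = \frac{e^{- \frac{x}{3}}}{3}
= - \frac{1}{e^{3}} + e^{- \frac{7}{6}}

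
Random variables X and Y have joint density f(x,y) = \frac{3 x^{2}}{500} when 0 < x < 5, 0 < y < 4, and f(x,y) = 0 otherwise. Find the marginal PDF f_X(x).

f_X(x) = ∫_0^4 f(x,y) dy
= ∫_0^4 \frac{3 x^{2}}{500} dy
= \frac{3 x^{2}}{125} for 0 < x < 5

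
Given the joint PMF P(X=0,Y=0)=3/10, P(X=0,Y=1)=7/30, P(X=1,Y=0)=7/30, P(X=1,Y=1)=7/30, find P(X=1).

P(X=1) = P(X=1,Y=0) + P(X=1,Y=1)
= 7/30 + 7/30
= 7/15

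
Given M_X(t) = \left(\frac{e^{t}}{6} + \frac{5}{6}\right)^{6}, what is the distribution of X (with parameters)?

The MGF M(t) = \left(\frac{e^{t}}{6} + \frac{5}{6}\right)^{6} is the standard form for the Binomial distribution.
Comparing with the known MGF formula identifies: Binomial(n=6, p=1/6)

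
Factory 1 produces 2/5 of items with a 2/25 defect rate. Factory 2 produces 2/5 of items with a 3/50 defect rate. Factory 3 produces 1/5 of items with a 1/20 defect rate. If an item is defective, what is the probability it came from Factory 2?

Using Bayes' theorem:
P(F1) = 2/5, P(D|F1) = 2/25
P(F2) = 2/5, P(D|F2) = 3/50
P(F3) = 1/5, P(D|F3) = 1/20
P(D) = P(D|F1)P(F1) + P(D|F2)P(F2) + P(D|F3)P(F3)
     = \frac{33}{500}
P(F2|D) = P(D|F2)P(F2) / P(D)
= \frac{4}{11}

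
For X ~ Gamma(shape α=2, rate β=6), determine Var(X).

For X ~ Gamma(shape α=2, rate β=6):
Var(X) = \frac{1}{18}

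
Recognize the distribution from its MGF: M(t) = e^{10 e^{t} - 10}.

The MGF M(t) = e^{10 e^{t} - 10} is the standard form for the Poisson distribution.
Comparing with the known MGF formula identifies: Poisson(λ=10)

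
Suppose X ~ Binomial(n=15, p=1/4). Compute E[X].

For X ~ Binomial(n=15, p=1/4), the expected value is:
E[X] = \frac{15}{4}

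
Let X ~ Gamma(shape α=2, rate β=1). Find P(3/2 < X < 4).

P(3/2 < X < 4) = ∫_{3/2}^{4} f(x) dx
where f(x) = x e^{- x}
= - \frac{5}{e^{4}} + \frac{5}{2 e^{\frac{3}{2}}}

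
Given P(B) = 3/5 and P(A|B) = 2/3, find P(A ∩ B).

By definition, P(A|B) = P(A ∩ B) / P(B)
So P(A ∩ B) = P(A|B) × P(B)
= 2/3 × 3/5
= 2/5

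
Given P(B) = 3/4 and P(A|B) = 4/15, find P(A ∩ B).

By definition, P(A|B) = P(A ∩ B) / P(B)
So P(A ∩ B) = P(A|B) × P(B)
= 4/15 × 3/4
= 1/5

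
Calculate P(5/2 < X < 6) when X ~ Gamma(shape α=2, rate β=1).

P(5/2 < X < 6) = ∫_{5/2}^{6} f(x) dx
where f(x) = x e^{- x}
= - \frac{7}{e^{6}} + \frac{7}{2 e^{\frac{5}{2}}}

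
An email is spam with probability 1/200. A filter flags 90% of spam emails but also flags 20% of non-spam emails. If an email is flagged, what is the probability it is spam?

Let D = the rare event, + = positive/flagged.
P(D) = 1/200
P(+|D) = 90/100 = 9/10
P(+|D') = 20/100 = 1/5
P(+) = P(+|D)P(D) + P(+|D')P(D')
     = \frac{9}{10} × \frac{1}{200} + \frac{1}{5} × \frac{199}{200}
     = \frac{407}{2000}
P(D|+) = P(+|D)P(D)/P(+) = \frac{9}{407}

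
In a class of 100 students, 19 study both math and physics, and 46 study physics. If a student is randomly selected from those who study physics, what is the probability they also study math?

P(A ∩ B) = 19/100
P(B) = 46/100 = 23/50
P(A|B) = P(A ∩ B) / P(B) = (19/100) / (23/50) = 19/46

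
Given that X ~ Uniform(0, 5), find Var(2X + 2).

For X ~ Uniform(0, 5):
Var(X) = \frac{25}{12}
Var(2X + 2) = (2)² × Var(X) = 4 × \frac{25}{12} = \frac{25}{3}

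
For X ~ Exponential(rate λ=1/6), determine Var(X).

For X ~ Exponential(rate λ=1/6):
Var(X) = 36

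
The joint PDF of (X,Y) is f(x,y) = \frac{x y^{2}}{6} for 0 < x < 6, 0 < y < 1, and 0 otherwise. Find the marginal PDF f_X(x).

f_X(x) = ∫_0^1 f(x,y) dy
= ∫_0^1 \frac{x y^{2}}{6} dy
= \frac{x}{18} for 0 < x < 6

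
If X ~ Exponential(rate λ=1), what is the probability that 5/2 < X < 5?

P(5/2 < X < 5) = ∫_{5/2}^{5} f(x) dx
where f(x) = e^{- x}
= - \frac{1}{e^{5}} + e^{- \frac{5}{2}}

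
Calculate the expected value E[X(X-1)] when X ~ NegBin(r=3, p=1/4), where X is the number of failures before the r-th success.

E[X(X-1)] = E[X² - X] = E[X²] - E[X]
E[X] = 9
E[X²] = Var(X) + (E[X])² = 36 + (9)² = 117
E[X(X-1)] = 117 - 9 = 108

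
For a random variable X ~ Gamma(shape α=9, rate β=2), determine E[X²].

Using the identity E[X²] = Var(X) + (E[X])²:
E[X] = \frac{9}{2}
Var(X) = \frac{9}{4}
E[X²] = \frac{9}{4} + (\frac{9}{2})²
= \frac{45}{2}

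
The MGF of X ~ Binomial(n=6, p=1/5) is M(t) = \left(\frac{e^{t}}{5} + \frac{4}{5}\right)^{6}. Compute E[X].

To find E[X], compute M^(1)(0):
M^(1)(t) = \frac{6 \left(\frac{e^{t}}{5} + \frac{4}{5}\right)^{5} e^{t}}{5}
M^(1)(0) = \frac{6}{5}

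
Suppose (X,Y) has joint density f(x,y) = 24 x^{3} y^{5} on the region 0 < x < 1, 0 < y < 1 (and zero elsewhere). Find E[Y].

E[Y] = ∫_0^1 ∫_0^1 y × f(x,y) dx dy
= \frac{6}{7}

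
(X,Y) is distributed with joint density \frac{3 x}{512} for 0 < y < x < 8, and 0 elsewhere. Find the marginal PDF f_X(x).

f_X(x) = ∫_0^x \frac{3 x}{512} dy = \frac{3 x^{2}}{512}
for 0 < x < 8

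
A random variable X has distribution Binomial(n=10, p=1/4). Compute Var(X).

For X ~ Binomial(n=10, p=1/4):
Var(X) = \frac{15}{8}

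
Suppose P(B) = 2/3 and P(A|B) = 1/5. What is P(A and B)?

By definition, P(A|B) = P(A ∩ B) / P(B)
So P(A ∩ B) = P(A|B) × P(B)
= 1/5 × 2/3
= 2/15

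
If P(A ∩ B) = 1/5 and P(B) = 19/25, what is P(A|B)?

P(A|B) = P(A ∩ B) / P(B)
= (1/5) / (19/25)
= 5/19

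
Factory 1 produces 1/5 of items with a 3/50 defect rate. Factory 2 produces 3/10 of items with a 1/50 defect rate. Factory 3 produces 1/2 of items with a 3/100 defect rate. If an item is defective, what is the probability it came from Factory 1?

Using Bayes' theorem:
P(F1) = 1/5, P(D|F1) = 3/50
P(F2) = 3/10, P(D|F2) = 1/50
P(F3) = 1/2, P(D|F3) = 3/100
P(D) = P(D|F1)P(F1) + P(D|F2)P(F2) + P(D|F3)P(F3)
     = \frac{33}{1000}
P(F1|D) = P(D|F1)P(F1) / P(D)
= \frac{4}{11}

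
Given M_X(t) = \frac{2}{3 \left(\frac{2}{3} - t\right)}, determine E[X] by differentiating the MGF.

To find E[X], compute M^(1)(0):
M^(1)(t) = \frac{2}{3 \left(\frac{2}{3} - t\right)^{2}}
M^(1)(0) = \frac{3}{2}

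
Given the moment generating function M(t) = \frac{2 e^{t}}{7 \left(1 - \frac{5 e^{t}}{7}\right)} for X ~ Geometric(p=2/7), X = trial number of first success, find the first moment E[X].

To find E[X], compute M^(1)(0):
M^(1)(t) = \frac{2 e^{t}}{7 \left(1 - \frac{5 e^{t}}{7}\right)} + \frac{10 e^{2 t}}{49 \left(1 - \frac{5 e^{t}}{7}\right)^{2}}
M^(1)(0) = \frac{7}{2}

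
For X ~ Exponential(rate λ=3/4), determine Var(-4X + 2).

For X ~ Exponential(rate λ=3/4):
Var(X) = \frac{16}{9}
Var(-4X + 2) = (-4)² × Var(X) = 16 × \frac{16}{9} = \frac{256}{9}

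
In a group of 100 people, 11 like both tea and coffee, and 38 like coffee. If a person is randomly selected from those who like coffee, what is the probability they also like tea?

P(A ∩ B) = 11/100
P(B) = 38/100 = 19/50
P(A|B) = P(A ∩ B) / P(B) = (11/100) / (19/50) = 11/38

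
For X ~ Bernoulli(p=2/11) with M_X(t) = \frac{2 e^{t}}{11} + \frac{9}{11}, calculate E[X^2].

To find E[X^2], compute M^(2)(0):
M^(1)(t) = \frac{2 e^{t}}{11}
M^(2)(t) = \frac{2 e^{t}}{11}
M^(2)(0) = \frac{2}{11}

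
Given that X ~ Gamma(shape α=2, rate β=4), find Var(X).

For X ~ Gamma(shape α=2, rate β=4):
Var(X) = \frac{1}{8}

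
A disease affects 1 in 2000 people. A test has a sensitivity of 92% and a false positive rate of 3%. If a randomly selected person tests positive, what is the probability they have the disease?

Let D = the rare event, + = positive/flagged.
P(D) = 1/2000
P(+|D) = 92/100 = 23/25
P(+|D') = 3/100
P(+) = P(+|D)P(D) + P(+|D')P(D')
     = \frac{23}{25} × \frac{1}{2000} + \frac{3}{100} × \frac{1999}{2000}
     = \frac{6089}{200000}
P(D|+) = P(+|D)P(D)/P(+) = \frac{92}{6089}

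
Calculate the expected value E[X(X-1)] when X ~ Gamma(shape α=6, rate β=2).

E[X(X-1)] = E[X² - X] = E[X²] - E[X]
E[X] = 3
E[X²] = Var(X) + (E[X])² = \frac{3}{2} + (3)² = \frac{21}{2}
E[X(X-1)] = \frac{21}{2} - 3 = \frac{15}{2}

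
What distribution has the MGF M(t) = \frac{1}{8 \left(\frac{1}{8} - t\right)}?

The MGF M(t) = \frac{1}{8 \left(\frac{1}{8} - t\right)} is the standard form for the Exponential distribution.
Comparing with the known MGF formula identifies: Exponential(rate λ=1/8)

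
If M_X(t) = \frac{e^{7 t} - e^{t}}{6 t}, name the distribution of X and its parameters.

The MGF M(t) = \frac{e^{7 t} - e^{t}}{6 t} is the standard form for the Uniform distribution.
Comparing with the known MGF formula identifies: Uniform(1, 7)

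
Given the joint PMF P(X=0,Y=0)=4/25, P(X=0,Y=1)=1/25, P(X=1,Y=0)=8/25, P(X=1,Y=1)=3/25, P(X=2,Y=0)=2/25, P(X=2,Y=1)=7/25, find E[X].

First find marginal of X:
P(X=0) = 1/5
P(X=1) = 11/25
P(X=2) = 9/25
E[X] = 0 × 1/5 + 1 × 11/25 + 2 × 9/25 = 29/25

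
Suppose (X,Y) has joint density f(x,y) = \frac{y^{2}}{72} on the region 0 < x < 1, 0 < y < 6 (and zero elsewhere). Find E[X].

f_X(x) = ∫_0^6 \frac{y^{2}}{72} dy = 1
E[X] = ∫_0^1 x × (1) dx = \frac{1}{2}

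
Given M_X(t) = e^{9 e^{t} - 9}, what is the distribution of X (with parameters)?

The MGF M(t) = e^{9 e^{t} - 9} is the standard form for the Poisson distribution.
Comparing with the known MGF formula identifies: Poisson(λ=9)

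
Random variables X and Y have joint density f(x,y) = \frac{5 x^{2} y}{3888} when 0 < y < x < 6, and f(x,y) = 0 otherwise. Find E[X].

f_X(x) = ∫_0^x \frac{5 x^{2} y}{3888} dy = \frac{5 x^{4}}{7776}
E[X] = ∫_0^6 x × (\frac{5 x^{4}}{7776}) dx = 5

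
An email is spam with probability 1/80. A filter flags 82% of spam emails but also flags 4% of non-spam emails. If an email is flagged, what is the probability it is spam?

Let D = the rare event, + = positive/flagged.
P(D) = 1/80
P(+|D) = 82/100 = 41/50
P(+|D') = 4/100 = 1/25
P(+) = P(+|D)P(D) + P(+|D')P(D')
     = \frac{41}{50} × \frac{1}{80} + \frac{1}{25} × \frac{79}{80}
     = \frac{199}{4000}
P(D|+) = P(+|D)P(D)/P(+) = \frac{41}{199}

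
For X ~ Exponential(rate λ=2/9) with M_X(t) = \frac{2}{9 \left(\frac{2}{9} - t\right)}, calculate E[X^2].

To find E[X^2], compute M^(2)(0):
M^(1)(t) = \frac{2}{9 \left(\frac{2}{9} - t\right)^{2}}
M^(2)(t) = \frac{4}{9 \left(\frac{2}{9} - t\right)^{3}}
M^(2)(0) = \frac{81}{2}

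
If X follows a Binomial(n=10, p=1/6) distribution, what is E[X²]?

Using the identity E[X²] = Var(X) + (E[X])²:
E[X] = \frac{5}{3}
Var(X) = \frac{25}{18}
E[X²] = \frac{25}{18} + (\frac{5}{3})²
= \frac{25}{6}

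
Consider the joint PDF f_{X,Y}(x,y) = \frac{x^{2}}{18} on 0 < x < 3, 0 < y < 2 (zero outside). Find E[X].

f_X(x) = ∫_0^2 \frac{x^{2}}{18} dy = \frac{x^{2}}{9}
E[X] = ∫_0^3 x × (\frac{x^{2}}{9}) dx = \frac{9}{4}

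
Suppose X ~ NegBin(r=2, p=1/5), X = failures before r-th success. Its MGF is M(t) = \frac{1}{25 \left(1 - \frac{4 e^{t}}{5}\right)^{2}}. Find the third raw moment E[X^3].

To find E[X^3], compute M^(3)(0):
M^(1)(t) = \frac{8 e^{t}}{125 \left(1 - \frac{4 e^{t}}{5}\right)^{3}}
M^(2)(t) = \frac{8 e^{t}}{125 \left(1 - \frac{4 e^{t}}{5}\right)^{3}} + \frac{96 e^{2 t}}{625 \left(1 - \frac{4 e^{t}}{5}\right)^{4}}
M^(3)(t) = \frac{8 e^{t}}{125 \left(1 - \frac{4 e^{t}}{5}\right)^{3}} + \frac{288 e^{2 t}}{625 \left(1 - \frac{4 e^{t}}{5}\right)^{4}} + \frac{1536 e^{3 t}}{3125 \left(1 - \frac{4 e^{t}}{5}\right)^{5}}
M^(3)(0) = 1832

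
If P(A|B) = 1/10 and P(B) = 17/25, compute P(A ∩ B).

By definition, P(A|B) = P(A ∩ B) / P(B)
So P(A ∩ B) = P(A|B) × P(B)
= 1/10 × 17/25
= 17/250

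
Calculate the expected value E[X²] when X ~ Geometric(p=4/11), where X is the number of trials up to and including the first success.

Using the identity E[X²] = Var(X) + (E[X])²:
E[X] = \frac{11}{4}
Var(X) = \frac{77}{16}
E[X²] = \frac{77}{16} + (\frac{11}{4})²
= \frac{99}{8}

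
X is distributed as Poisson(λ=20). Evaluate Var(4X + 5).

For X ~ Poisson(λ=20):
Var(X) = 20
Var(4X + 5) = (4)² × Var(X) = 16 × 20 = 320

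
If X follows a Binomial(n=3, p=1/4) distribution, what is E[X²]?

Using the identity E[X²] = Var(X) + (E[X])²:
E[X] = \frac{3}{4}
Var(X) = \frac{9}{16}
E[X²] = \frac{9}{16} + (\frac{3}{4})²
= \frac{9}{8}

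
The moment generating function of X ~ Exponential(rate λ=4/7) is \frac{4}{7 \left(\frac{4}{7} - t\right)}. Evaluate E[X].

To find E[X], compute M^(1)(0):
M^(1)(t) = \frac{4}{7 \left(\frac{4}{7} - t\right)^{2}}
M^(1)(0) = \frac{7}{4}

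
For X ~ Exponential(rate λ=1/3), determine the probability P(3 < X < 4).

P(3 < X < 4) = ∫_{3}^{4} f(x) dx
where f(x) = \frac{e^{- \frac{x}{3}}}{3}
= - \frac{1}{e^{\frac{4}{3}}} + e^{-1}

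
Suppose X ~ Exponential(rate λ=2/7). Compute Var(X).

For X ~ Exponential(rate λ=2/7):
Var(X) = \frac{49}{4}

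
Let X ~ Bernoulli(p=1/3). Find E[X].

For X ~ Bernoulli(p=1/3), the expected value is:
E[X] = \frac{1}{3}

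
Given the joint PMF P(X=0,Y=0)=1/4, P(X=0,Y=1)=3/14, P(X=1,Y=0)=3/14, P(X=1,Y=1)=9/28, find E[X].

First find marginal of X:
P(X=0) = 13/28
P(X=1) = 15/28
E[X] = 0 × 13/28 + 1 × 15/28 = 15/28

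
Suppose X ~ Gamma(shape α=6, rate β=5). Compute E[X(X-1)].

E[X(X-1)] = E[X² - X] = E[X²] - E[X]
E[X] = \frac{6}{5}
E[X²] = Var(X) + (E[X])² = \frac{6}{25} + (\frac{6}{5})² = \frac{42}{25}
E[X(X-1)] = \frac{42}{25} - \frac{6}{5} = \frac{12}{25}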